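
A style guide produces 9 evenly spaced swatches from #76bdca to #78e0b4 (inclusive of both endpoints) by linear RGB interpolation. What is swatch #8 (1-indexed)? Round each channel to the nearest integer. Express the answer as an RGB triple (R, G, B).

With 9 swatches and endpoints inclusive, swatch 8 sits at t = (8 − 1)/(9 − 1) = 7/8 ≈ 0.875.
#76bdca → (118, 189, 202); #78e0b4 → (120, 224, 180).
R = 118 + 0.875 × (120 − 118) = 119.75 → 120
G = 189 + 0.875 × (224 − 189) = 219.625 → 220
B = 202 + 0.875 × (180 − 202) = 182.75 → 183

(120, 220, 183)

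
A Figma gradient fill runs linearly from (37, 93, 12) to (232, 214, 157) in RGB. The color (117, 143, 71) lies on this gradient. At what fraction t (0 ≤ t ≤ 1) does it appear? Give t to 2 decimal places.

Invert the lerp on the R channel (largest span, 195): t = (117 − 37) / (232 − 37) = 80/195 = 0.41026.
Check on G: (143 − 93)/(214 − 93) = 0.4132 ✓

0.41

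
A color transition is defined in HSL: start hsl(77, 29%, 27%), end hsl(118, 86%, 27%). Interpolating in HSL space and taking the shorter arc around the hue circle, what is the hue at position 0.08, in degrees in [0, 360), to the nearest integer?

Hue arc: Δh = 118 − 77 = 41° (|Δh| ≤ 180, already the shorter path).
H = 77 + 0.08 × (41) = 80.28 → 80°

80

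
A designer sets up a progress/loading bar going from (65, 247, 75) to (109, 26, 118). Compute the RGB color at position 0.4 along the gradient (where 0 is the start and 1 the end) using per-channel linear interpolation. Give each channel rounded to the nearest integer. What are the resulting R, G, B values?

R = 65 + 0.4 × (109 − 65) = 65 + 0.4 × 44 = 82.6 → 83
G = 247 + 0.4 × (26 − 247) = 247 + 0.4 × -221 = 158.6 → 159
B = 75 + 0.4 × (118 − 75) = 75 + 0.4 × 43 = 92.2 → 92
So the blended color is (83, 159, 92), about #539f5c.

(83, 159, 92)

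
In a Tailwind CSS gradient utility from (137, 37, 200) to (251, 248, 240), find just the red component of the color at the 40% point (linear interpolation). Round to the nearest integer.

183

R = 137 + 0.4 × (251 − 137) = 182.6 → 183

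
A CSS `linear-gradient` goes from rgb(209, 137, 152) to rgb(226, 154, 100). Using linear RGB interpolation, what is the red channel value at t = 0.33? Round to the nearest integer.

215

R = 209 + 0.33 × (226 − 209) = 214.61 → 215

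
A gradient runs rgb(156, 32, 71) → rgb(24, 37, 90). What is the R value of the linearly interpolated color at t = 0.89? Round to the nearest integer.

R = 156 + 0.89 × (24 − 156) = 38.52 → 39

39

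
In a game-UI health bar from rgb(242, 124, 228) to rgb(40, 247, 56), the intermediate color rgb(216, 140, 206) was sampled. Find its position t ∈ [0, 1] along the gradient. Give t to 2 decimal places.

0.13

Invert the lerp on the R channel (largest span, 202): t = (216 − 242) / (40 − 242) = -26/-202 = 0.12871.
Check on G: (140 − 124)/(247 − 124) = 0.1301 ✓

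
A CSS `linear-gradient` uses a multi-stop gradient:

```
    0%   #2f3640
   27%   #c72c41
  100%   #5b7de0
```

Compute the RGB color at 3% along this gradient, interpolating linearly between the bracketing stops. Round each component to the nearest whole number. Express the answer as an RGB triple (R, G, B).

3% lies between the 0% and 27% stops, so the local fraction is t = (3 − 0)/(27 − 0) = 3/27 ≈ 0.1111.
#2f3640 → (47, 54, 64); #c72c41 → (199, 44, 65).
R = 47 + 0.1111 × (199 − 47) = 63.887 → 64
G = 54 + 0.1111 × (44 − 54) = 52.889 → 53
B = 64 + 0.1111 × (65 − 64) = 64.111 → 64

(64, 53, 64)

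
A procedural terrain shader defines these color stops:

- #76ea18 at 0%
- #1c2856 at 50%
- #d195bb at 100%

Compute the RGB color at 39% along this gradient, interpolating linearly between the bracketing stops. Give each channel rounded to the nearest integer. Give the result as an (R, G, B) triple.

39% lies between the 0% and 50% stops, so the local fraction is t = (39 − 0)/(50 − 0) = 39/50 ≈ 0.78.
#76ea18 → (118, 234, 24); #1c2856 → (28, 40, 86).
R = 118 + 0.78 × (28 − 118) = 47.8 → 48
G = 234 + 0.78 × (40 − 234) = 82.68 → 83
B = 24 + 0.78 × (86 − 24) = 72.36 → 72

(48, 83, 72)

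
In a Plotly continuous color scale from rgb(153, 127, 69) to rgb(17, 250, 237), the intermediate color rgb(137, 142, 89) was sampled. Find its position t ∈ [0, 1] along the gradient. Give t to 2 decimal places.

Invert the lerp on the B channel (largest span, 168): t = (89 − 69) / (237 − 69) = 20/168 = 0.11905.
Check on R: (137 − 153)/(17 − 153) = 0.1176 ✓

0.12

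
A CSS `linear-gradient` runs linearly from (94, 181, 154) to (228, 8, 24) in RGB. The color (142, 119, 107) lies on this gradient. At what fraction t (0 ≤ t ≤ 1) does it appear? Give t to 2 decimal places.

0.36

Invert the lerp on the G channel (largest span, 173): t = (119 − 181) / (8 − 181) = -62/-173 = 0.35838.
Check on R: (142 − 94)/(228 − 94) = 0.3582 ✓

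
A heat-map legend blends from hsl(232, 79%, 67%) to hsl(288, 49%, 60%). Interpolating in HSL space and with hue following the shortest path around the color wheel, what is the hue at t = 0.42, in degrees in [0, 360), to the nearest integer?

256

Hue arc: Δh = 288 − 232 = 56° (|Δh| ≤ 180, already the shorter path).
H = 232 + 0.42 × (56) = 255.52 → 256°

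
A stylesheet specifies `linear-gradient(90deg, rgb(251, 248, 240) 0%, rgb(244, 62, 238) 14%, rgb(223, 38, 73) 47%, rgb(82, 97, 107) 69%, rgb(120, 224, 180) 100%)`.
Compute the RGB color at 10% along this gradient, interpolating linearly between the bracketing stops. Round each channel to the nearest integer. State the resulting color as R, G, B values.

(246, 115, 239)

10% lies between the 0% and 14% stops, so the local fraction is t = (10 − 0)/(14 − 0) = 10/14 ≈ 0.7143.
R = 251 + 0.7143 × (244 − 251) = 246 → 246
G = 248 + 0.7143 × (62 − 248) = 115.14 → 115
B = 240 + 0.7143 × (238 − 240) = 238.571 → 239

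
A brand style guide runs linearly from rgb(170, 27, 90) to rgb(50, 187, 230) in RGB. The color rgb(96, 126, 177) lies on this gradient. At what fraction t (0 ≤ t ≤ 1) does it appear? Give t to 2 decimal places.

Invert the lerp on the G channel (largest span, 160): t = (126 − 27) / (187 − 27) = 99/160 = 0.61875.
Check on R: (96 − 170)/(50 − 170) = 0.6167 ✓

0.62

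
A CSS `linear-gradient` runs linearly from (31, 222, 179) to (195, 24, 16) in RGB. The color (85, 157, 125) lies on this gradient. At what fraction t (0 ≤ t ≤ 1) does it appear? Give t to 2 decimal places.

0.33

Invert the lerp on the G channel (largest span, 198): t = (157 − 222) / (24 − 222) = -65/-198 = 0.32828.
Check on R: (85 − 31)/(195 − 31) = 0.3293 ✓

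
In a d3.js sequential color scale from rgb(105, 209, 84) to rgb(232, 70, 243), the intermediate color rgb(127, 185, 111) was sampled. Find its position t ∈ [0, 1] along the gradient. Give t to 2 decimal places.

0.17

Invert the lerp on the B channel (largest span, 159): t = (111 − 84) / (243 − 84) = 27/159 = 0.16981.
Check on R: (127 − 105)/(232 − 105) = 0.1732 ✓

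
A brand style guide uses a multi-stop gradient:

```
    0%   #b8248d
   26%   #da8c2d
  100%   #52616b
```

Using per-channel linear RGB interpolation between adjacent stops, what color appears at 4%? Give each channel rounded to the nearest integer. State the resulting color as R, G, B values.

(189, 52, 126)

4% lies between the 0% and 26% stops, so the local fraction is t = (4 − 0)/(26 − 0) = 4/26 ≈ 0.1538.
#b8248d → (184, 36, 141); #da8c2d → (218, 140, 45).
R = 184 + 0.1538 × (218 − 184) = 189.229 → 189
G = 36 + 0.1538 × (140 − 36) = 51.995 → 52
B = 141 + 0.1538 × (45 − 141) = 126.235 → 126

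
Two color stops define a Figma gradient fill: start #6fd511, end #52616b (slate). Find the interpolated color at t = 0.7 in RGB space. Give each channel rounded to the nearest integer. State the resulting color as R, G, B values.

#6fd511 → (111, 213, 17); #52616b → (82, 97, 107).
R = 111 + 0.7 × (82 − 111) = 111 + 0.7 × -29 = 90.7 → 91
G = 213 + 0.7 × (97 − 213) = 213 + 0.7 × -116 = 131.8 → 132
B = 17 + 0.7 × (107 − 17) = 17 + 0.7 × 90 = 80 → 80

(91, 132, 80)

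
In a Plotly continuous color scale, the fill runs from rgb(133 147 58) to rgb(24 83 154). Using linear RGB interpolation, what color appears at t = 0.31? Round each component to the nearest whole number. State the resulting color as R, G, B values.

R = 133 + 0.31 × (24 − 133) = 133 + 0.31 × -109 = 99.21 → 99
G = 147 + 0.31 × (83 − 147) = 147 + 0.31 × -64 = 127.16 → 127
B = 58 + 0.31 × (154 − 58) = 58 + 0.31 × 96 = 87.76 → 88
So the blended color is (99, 127, 88), about #637f58.

(99, 127, 88)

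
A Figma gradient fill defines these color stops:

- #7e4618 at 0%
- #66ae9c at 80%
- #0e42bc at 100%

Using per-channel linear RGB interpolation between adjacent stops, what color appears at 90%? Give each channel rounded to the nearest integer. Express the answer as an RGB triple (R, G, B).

90% lies between the 80% and 100% stops, so the local fraction is t = (90 − 80)/(100 − 80) = 10/20 ≈ 0.5.
#66ae9c → (102, 174, 156); #0e42bc → (14, 66, 188).
R = 102 + 0.5 × (14 − 102) = 58 → 58
G = 174 + 0.5 × (66 − 174) = 120 → 120
B = 156 + 0.5 × (188 − 156) = 172 → 172

(58, 120, 172)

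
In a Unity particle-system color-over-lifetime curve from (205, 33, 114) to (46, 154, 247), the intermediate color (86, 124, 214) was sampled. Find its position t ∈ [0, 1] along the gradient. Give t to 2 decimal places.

0.75

Invert the lerp on the R channel (largest span, 159): t = (86 − 205) / (46 − 205) = -119/-159 = 0.74843.
Check on G: (124 − 33)/(154 − 33) = 0.7521 ✓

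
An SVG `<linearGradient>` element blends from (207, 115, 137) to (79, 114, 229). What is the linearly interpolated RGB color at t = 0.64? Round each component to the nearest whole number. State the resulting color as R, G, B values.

(125, 114, 196)

R = 207 + 0.64 × (79 − 207) = 207 + 0.64 × -128 = 125.08 → 125
G = 115 + 0.64 × (114 − 115) = 115 + 0.64 × -1 = 114.36 → 114
B = 137 + 0.64 × (229 − 137) = 137 + 0.64 × 92 = 195.88 → 196
So the blended color is (125, 114, 196), about #7d72c4.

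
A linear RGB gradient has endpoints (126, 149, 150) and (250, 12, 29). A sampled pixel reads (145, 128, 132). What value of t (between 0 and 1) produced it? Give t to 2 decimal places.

Invert the lerp on the G channel (largest span, 137): t = (128 − 149) / (12 − 149) = -21/-137 = 0.15328.
Check on R: (145 − 126)/(250 − 126) = 0.1532 ✓

0.15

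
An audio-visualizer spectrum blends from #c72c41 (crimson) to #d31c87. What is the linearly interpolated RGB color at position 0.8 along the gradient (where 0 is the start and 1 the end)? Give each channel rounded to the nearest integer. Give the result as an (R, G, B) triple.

(209, 31, 121)

#c72c41 → (199, 44, 65); #d31c87 → (211, 28, 135).
R = 199 + 0.8 × (211 − 199) = 199 + 0.8 × 12 = 208.6 → 209
G = 44 + 0.8 × (28 − 44) = 44 + 0.8 × -16 = 31.2 → 31
B = 65 + 0.8 × (135 − 65) = 65 + 0.8 × 70 = 121 → 121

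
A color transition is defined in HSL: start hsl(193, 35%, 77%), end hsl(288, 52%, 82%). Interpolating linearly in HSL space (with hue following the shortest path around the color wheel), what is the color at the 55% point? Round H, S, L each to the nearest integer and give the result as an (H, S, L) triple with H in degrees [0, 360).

(245, 44, 80)

Hue arc: Δh = 288 − 193 = 95° (|Δh| ≤ 180, already the shorter path).
H = 193 + 0.55 × (95) = 245.25 → 245°
S = 35 + 0.55 × (52 − 35) = 44.35 → 44%
L = 77 + 0.55 × (82 − 77) = 79.75 → 80%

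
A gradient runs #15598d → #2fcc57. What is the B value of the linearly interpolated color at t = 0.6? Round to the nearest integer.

109

B₁ = 141 (from #15598d), B₂ = 87 (from #2fcc57).
B = 141 + 0.6 × (87 − 141) = 108.6 → 109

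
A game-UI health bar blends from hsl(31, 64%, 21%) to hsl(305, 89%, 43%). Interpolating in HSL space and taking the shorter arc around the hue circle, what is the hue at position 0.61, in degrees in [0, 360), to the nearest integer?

339

Hue: 305 − 31 = 274°, but |274| > 180 so the shorter arc goes the other way: Δh = 274 − 360 = -86°.
H = 31 + 0.61 × (-86) = -21.46 → -21 → -21 mod 360 = 339°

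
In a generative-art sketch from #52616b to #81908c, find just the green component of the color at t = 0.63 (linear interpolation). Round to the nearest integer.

127

G₁ = 97 (from #52616b), G₂ = 144 (from #81908c).
G = 97 + 0.63 × (144 − 97) = 126.61 → 127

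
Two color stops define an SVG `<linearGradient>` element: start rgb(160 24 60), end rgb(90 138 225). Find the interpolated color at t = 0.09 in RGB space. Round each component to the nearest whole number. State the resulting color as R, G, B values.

(154, 34, 75)

R = 160 + 0.09 × (90 − 160) = 160 + 0.09 × -70 = 153.7 → 154
G = 24 + 0.09 × (138 − 24) = 24 + 0.09 × 114 = 34.26 → 34
B = 60 + 0.09 × (225 − 60) = 60 + 0.09 × 165 = 74.85 → 75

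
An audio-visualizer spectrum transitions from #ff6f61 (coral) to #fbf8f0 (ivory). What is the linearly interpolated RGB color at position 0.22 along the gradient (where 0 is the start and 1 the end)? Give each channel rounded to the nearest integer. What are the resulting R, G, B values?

#ff6f61 → (255, 111, 97); #fbf8f0 → (251, 248, 240).
R = 255 + 0.22 × (251 − 255) = 255 + 0.22 × -4 = 254.12 → 254
G = 111 + 0.22 × (248 − 111) = 111 + 0.22 × 137 = 141.14 → 141
B = 97 + 0.22 × (240 − 97) = 97 + 0.22 × 143 = 128.46 → 128

(254, 141, 128)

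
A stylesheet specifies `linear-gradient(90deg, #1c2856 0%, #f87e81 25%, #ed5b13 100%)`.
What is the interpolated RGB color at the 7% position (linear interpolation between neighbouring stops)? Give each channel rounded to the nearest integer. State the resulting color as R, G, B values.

7% lies between the 0% and 25% stops, so the local fraction is t = (7 − 0)/(25 − 0) = 7/25 ≈ 0.28.
#1c2856 → (28, 40, 86); #f87e81 → (248, 126, 129).
R = 28 + 0.28 × (248 − 28) = 89.6 → 90
G = 40 + 0.28 × (126 − 40) = 64.08 → 64
B = 86 + 0.28 × (129 − 86) = 98.04 → 98

(90, 64, 98)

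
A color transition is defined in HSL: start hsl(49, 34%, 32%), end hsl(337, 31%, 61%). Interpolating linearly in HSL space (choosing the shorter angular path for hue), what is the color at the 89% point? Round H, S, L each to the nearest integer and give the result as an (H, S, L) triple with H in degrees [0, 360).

Hue: 337 − 49 = 288°, but |288| > 180 so the shorter arc goes the other way: Δh = 288 − 360 = -72°.
H = 49 + 0.89 × (-72) = -15.08 → -15 → -15 mod 360 = 345°
S = 34 + 0.89 × (31 − 34) = 31.33 → 31%
L = 32 + 0.89 × (61 − 32) = 57.81 → 58%

(345, 31, 58)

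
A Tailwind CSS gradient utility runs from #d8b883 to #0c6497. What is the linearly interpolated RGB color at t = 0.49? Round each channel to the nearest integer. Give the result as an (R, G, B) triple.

#d8b883 → (216, 184, 131); #0c6497 → (12, 100, 151).
R = 216 + 0.49 × (12 − 216) = 216 + 0.49 × -204 = 116.04 → 116
G = 184 + 0.49 × (100 − 184) = 184 + 0.49 × -84 = 142.84 → 143
B = 131 + 0.49 × (151 − 131) = 131 + 0.49 × 20 = 140.8 → 141

(116, 143, 141)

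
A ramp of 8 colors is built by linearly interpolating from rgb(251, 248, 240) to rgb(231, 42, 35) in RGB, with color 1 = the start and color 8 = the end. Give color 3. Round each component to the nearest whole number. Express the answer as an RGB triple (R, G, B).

(245, 189, 181)

With 8 swatches and endpoints inclusive, swatch 3 sits at t = (3 − 1)/(8 − 1) = 2/7 ≈ 0.2857.
R = 251 + 0.2857 × (231 − 251) = 245.286 → 245
G = 248 + 0.2857 × (42 − 248) = 189.146 → 189
B = 240 + 0.2857 × (35 − 240) = 181.431 → 181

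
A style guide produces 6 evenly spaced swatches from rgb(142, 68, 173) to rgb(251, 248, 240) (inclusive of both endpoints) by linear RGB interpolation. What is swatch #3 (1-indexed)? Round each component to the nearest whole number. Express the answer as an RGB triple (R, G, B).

With 6 swatches and endpoints inclusive, swatch 3 sits at t = (3 − 1)/(6 − 1) = 2/5 ≈ 0.4.
R = 142 + 0.4 × (251 − 142) = 185.6 → 186
G = 68 + 0.4 × (248 − 68) = 140 → 140
B = 173 + 0.4 × (240 − 173) = 199.8 → 200

(186, 140, 200)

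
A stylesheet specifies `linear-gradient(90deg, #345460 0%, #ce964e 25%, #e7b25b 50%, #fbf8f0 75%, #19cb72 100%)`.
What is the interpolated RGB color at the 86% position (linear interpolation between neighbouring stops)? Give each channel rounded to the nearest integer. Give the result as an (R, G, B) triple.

86% lies between the 75% and 100% stops, so the local fraction is t = (86 − 75)/(100 − 75) = 11/25 ≈ 0.44.
#fbf8f0 → (251, 248, 240); #19cb72 → (25, 203, 114).
R = 251 + 0.44 × (25 − 251) = 151.56 → 152
G = 248 + 0.44 × (203 − 248) = 228.2 → 228
B = 240 + 0.44 × (114 − 240) = 184.56 → 185

(152, 228, 185)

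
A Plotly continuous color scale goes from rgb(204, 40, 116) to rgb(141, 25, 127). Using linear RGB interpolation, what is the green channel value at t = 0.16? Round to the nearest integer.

G = 40 + 0.16 × (25 − 40) = 37.6 → 38

38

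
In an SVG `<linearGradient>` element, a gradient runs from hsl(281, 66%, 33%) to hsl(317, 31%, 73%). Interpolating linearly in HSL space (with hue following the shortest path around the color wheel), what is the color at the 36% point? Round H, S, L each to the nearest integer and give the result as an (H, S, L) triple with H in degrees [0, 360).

Hue arc: Δh = 317 − 281 = 36° (|Δh| ≤ 180, already the shorter path).
H = 281 + 0.36 × (36) = 293.96 → 294°
S = 66 + 0.36 × (31 − 66) = 53.4 → 53%
L = 33 + 0.36 × (73 − 33) = 47.4 → 47%

(294, 53, 47)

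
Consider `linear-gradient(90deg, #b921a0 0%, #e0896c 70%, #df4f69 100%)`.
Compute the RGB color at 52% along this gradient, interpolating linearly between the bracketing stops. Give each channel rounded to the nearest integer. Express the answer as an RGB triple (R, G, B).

(214, 110, 121)

52% lies between the 0% and 70% stops, so the local fraction is t = (52 − 0)/(70 − 0) = 52/70 ≈ 0.7429.
#b921a0 → (185, 33, 160); #e0896c → (224, 137, 108).
R = 185 + 0.7429 × (224 − 185) = 213.973 → 214
G = 33 + 0.7429 × (137 − 33) = 110.262 → 110
B = 160 + 0.7429 × (108 − 160) = 121.369 → 121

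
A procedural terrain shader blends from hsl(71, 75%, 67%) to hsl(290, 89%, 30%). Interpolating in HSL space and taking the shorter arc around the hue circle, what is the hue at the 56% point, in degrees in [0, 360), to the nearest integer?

Hue: 290 − 71 = 219°, but |219| > 180 so the shorter arc goes the other way: Δh = 219 − 360 = -141°.
H = 71 + 0.56 × (-141) = -7.96 → -8 → -8 mod 360 = 352°

352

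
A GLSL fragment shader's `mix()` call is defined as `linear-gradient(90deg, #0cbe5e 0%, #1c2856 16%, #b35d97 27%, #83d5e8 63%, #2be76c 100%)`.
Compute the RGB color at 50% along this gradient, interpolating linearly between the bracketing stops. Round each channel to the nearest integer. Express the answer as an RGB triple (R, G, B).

(148, 170, 203)

50% lies between the 27% and 63% stops, so the local fraction is t = (50 − 27)/(63 − 27) = 23/36 ≈ 0.6389.
#b35d97 → (179, 93, 151); #83d5e8 → (131, 213, 232).
R = 179 + 0.6389 × (131 − 179) = 148.333 → 148
G = 93 + 0.6389 × (213 − 93) = 169.668 → 170
B = 151 + 0.6389 × (232 − 151) = 202.751 → 203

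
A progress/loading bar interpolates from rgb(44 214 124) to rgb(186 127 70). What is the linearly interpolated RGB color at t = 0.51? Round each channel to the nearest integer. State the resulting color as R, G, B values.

R = 44 + 0.51 × (186 − 44) = 44 + 0.51 × 142 = 116.42 → 116
G = 214 + 0.51 × (127 − 214) = 214 + 0.51 × -87 = 169.63 → 170
B = 124 + 0.51 × (70 − 124) = 124 + 0.51 × -54 = 96.46 → 96
So the blended color is (116, 170, 96), about #74aa60.

(116, 170, 96)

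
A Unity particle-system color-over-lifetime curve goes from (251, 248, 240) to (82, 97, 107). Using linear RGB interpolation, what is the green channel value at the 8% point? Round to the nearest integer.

G = 248 + 0.08 × (97 − 248) = 235.92 → 236

236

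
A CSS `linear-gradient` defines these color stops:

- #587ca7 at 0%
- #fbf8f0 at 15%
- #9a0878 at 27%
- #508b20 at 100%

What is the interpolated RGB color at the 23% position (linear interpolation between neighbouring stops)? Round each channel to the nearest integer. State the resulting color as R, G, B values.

(186, 88, 160)

23% lies between the 15% and 27% stops, so the local fraction is t = (23 − 15)/(27 − 15) = 8/12 ≈ 0.6667.
#fbf8f0 → (251, 248, 240); #9a0878 → (154, 8, 120).
R = 251 + 0.6667 × (154 − 251) = 186.33 → 186
G = 248 + 0.6667 × (8 − 248) = 87.992 → 88
B = 240 + 0.6667 × (120 − 240) = 159.996 → 160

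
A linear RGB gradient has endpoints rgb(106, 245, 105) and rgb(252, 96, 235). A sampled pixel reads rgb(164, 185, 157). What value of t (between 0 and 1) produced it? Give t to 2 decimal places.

0.40

Invert the lerp on the G channel (largest span, 149): t = (185 − 245) / (96 − 245) = -60/-149 = 0.40268.
Check on R: (164 − 106)/(252 − 106) = 0.3973 ✓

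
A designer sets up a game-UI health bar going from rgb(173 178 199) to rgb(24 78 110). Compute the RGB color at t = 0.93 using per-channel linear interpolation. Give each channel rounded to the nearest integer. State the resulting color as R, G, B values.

(34, 85, 116)

R = 173 + 0.93 × (24 − 173) = 173 + 0.93 × -149 = 34.43 → 34
G = 178 + 0.93 × (78 − 178) = 178 + 0.93 × -100 = 85 → 85
B = 199 + 0.93 × (110 − 199) = 199 + 0.93 × -89 = 116.23 → 116
So the blended color is (34, 85, 116), about #225574.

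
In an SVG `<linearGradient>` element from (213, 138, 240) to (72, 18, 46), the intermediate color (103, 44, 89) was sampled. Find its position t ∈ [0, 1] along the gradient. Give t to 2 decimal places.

Invert the lerp on the B channel (largest span, 194): t = (89 − 240) / (46 − 240) = -151/-194 = 0.77835.
Check on R: (103 − 213)/(72 − 213) = 0.7801 ✓

0.78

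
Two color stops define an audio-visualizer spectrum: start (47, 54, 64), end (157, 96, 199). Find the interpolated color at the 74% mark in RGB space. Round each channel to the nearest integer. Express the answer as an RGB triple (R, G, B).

74% corresponds to t = 0.74.
R = 47 + 0.74 × (157 − 47) = 47 + 0.74 × 110 = 128.4 → 128
G = 54 + 0.74 × (96 − 54) = 54 + 0.74 × 42 = 85.08 → 85
B = 64 + 0.74 × (199 − 64) = 64 + 0.74 × 135 = 163.9 → 164
So the blended color is (128, 85, 164), about #8055a4.

(128, 85, 164)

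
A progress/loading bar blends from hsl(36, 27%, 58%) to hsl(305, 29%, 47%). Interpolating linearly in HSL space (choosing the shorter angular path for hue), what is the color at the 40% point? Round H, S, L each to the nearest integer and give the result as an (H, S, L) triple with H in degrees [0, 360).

(0, 28, 54)

Hue: 305 − 36 = 269°, but |269| > 180 so the shorter arc goes the other way: Δh = 269 − 360 = -91°.
H = 36 + 0.4 × (-91) = -0.4 → 0°
S = 27 + 0.4 × (29 − 27) = 27.8 → 28%
L = 58 + 0.4 × (47 − 58) = 53.6 → 54%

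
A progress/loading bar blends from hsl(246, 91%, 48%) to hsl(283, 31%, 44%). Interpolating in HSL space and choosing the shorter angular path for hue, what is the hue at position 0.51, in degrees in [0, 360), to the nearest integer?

Hue arc: Δh = 283 − 246 = 37° (|Δh| ≤ 180, already the shorter path).
H = 246 + 0.51 × (37) = 264.87 → 265°

265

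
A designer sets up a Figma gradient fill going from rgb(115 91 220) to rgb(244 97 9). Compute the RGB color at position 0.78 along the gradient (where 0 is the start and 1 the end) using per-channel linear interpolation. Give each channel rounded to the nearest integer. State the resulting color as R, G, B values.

R = 115 + 0.78 × (244 − 115) = 115 + 0.78 × 129 = 215.62 → 216
G = 91 + 0.78 × (97 − 91) = 91 + 0.78 × 6 = 95.68 → 96
B = 220 + 0.78 × (9 − 220) = 220 + 0.78 × -211 = 55.42 → 55

(216, 96, 55)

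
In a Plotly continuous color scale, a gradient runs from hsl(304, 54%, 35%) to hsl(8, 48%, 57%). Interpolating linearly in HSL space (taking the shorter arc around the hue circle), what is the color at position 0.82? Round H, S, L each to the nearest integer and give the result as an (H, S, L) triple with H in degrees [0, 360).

Hue: 8 − 304 = -296°, but |-296| > 180 so the shorter arc goes the other way: Δh = -296 + 360 = 64°.
H = 304 + 0.82 × (64) = 356.48 → 356°
S = 54 + 0.82 × (48 − 54) = 49.08 → 49%
L = 35 + 0.82 × (57 − 35) = 53.04 → 53%

(356, 49, 53)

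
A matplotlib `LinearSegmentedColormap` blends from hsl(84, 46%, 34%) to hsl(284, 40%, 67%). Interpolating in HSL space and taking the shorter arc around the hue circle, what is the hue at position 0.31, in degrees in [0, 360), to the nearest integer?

Hue: 284 − 84 = 200°, but |200| > 180 so the shorter arc goes the other way: Δh = 200 − 360 = -160°.
H = 84 + 0.31 × (-160) = 34.4 → 34°

34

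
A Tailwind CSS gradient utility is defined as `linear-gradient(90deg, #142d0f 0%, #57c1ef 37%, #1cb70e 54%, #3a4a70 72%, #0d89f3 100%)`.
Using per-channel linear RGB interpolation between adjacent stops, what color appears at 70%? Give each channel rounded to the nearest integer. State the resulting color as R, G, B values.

70% lies between the 54% and 72% stops, so the local fraction is t = (70 − 54)/(72 − 54) = 16/18 ≈ 0.8889.
#1cb70e → (28, 183, 14); #3a4a70 → (58, 74, 112).
R = 28 + 0.8889 × (58 − 28) = 54.667 → 55
G = 183 + 0.8889 × (74 − 183) = 86.11 → 86
B = 14 + 0.8889 × (112 − 14) = 101.112 → 101

(55, 86, 101)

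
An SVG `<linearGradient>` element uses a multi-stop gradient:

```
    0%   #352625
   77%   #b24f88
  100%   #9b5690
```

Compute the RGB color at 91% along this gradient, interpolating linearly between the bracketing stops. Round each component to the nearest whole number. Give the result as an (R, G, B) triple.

91% lies between the 77% and 100% stops, so the local fraction is t = (91 − 77)/(100 − 77) = 14/23 ≈ 0.6087.
#b24f88 → (178, 79, 136); #9b5690 → (155, 86, 144).
R = 178 + 0.6087 × (155 − 178) = 164 → 164
G = 79 + 0.6087 × (86 − 79) = 83.261 → 83
B = 136 + 0.6087 × (144 − 136) = 140.87 → 141

(164, 83, 141)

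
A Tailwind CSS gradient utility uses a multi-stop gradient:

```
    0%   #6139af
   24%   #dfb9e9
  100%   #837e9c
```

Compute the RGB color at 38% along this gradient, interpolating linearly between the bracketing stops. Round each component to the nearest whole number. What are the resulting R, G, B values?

(206, 174, 219)

38% lies between the 24% and 100% stops, so the local fraction is t = (38 − 24)/(100 − 24) = 14/76 ≈ 0.1842.
#dfb9e9 → (223, 185, 233); #837e9c → (131, 126, 156).
R = 223 + 0.1842 × (131 − 223) = 206.054 → 206
G = 185 + 0.1842 × (126 − 185) = 174.132 → 174
B = 233 + 0.1842 × (156 − 233) = 218.817 → 219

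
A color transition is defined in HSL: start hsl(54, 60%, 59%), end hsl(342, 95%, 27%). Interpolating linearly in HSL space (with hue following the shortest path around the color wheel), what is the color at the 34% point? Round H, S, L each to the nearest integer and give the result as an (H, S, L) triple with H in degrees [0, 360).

(30, 72, 48)

Hue: 342 − 54 = 288°, but |288| > 180 so the shorter arc goes the other way: Δh = 288 − 360 = -72°.
H = 54 + 0.34 × (-72) = 29.52 → 30°
S = 60 + 0.34 × (95 − 60) = 71.9 → 72%
L = 59 + 0.34 × (27 − 59) = 48.12 → 48%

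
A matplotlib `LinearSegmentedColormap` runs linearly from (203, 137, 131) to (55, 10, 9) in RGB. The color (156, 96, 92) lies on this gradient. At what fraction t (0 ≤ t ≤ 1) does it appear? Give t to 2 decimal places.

Invert the lerp on the R channel (largest span, 148): t = (156 − 203) / (55 − 203) = -47/-148 = 0.31757.
Check on G: (96 − 137)/(10 − 137) = 0.3228 ✓

0.32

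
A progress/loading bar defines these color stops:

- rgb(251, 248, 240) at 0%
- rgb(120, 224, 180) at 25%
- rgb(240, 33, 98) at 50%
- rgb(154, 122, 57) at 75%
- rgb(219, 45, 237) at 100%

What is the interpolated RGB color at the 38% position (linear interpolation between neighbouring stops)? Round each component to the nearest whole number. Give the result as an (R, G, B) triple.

38% lies between the 25% and 50% stops, so the local fraction is t = (38 − 25)/(50 − 25) = 13/25 ≈ 0.52.
R = 120 + 0.52 × (240 − 120) = 182.4 → 182
G = 224 + 0.52 × (33 − 224) = 124.68 → 125
B = 180 + 0.52 × (98 − 180) = 137.36 → 137

(182, 125, 137)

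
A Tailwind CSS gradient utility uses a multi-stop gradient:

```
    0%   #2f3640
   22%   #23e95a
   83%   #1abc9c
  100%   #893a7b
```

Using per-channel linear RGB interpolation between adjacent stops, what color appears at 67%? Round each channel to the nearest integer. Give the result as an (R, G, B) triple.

67% lies between the 22% and 83% stops, so the local fraction is t = (67 − 22)/(83 − 22) = 45/61 ≈ 0.7377.
#23e95a → (35, 233, 90); #1abc9c → (26, 188, 156).
R = 35 + 0.7377 × (26 − 35) = 28.361 → 28
G = 233 + 0.7377 × (188 − 233) = 199.803 → 200
B = 90 + 0.7377 × (156 − 90) = 138.688 → 139

(28, 200, 139)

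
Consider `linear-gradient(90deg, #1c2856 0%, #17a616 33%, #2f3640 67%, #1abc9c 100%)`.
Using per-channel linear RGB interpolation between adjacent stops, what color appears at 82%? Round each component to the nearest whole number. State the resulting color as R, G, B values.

82% lies between the 67% and 100% stops, so the local fraction is t = (82 − 67)/(100 − 67) = 15/33 ≈ 0.4545.
#2f3640 → (47, 54, 64); #1abc9c → (26, 188, 156).
R = 47 + 0.4545 × (26 − 47) = 37.456 → 37
G = 54 + 0.4545 × (188 − 54) = 114.903 → 115
B = 64 + 0.4545 × (156 − 64) = 105.814 → 106

(37, 115, 106)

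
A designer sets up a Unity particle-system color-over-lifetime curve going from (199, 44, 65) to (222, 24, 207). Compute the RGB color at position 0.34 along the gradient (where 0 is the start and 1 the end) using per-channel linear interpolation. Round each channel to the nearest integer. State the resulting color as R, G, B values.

R = 199 + 0.34 × (222 − 199) = 199 + 0.34 × 23 = 206.82 → 207
G = 44 + 0.34 × (24 − 44) = 44 + 0.34 × -20 = 37.2 → 37
B = 65 + 0.34 × (207 − 65) = 65 + 0.34 × 142 = 113.28 → 113

(207, 37, 113)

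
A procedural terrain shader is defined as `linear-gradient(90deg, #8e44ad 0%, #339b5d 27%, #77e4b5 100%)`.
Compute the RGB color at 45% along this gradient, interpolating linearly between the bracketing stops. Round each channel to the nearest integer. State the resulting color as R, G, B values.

45% lies between the 27% and 100% stops, so the local fraction is t = (45 − 27)/(100 − 27) = 18/73 ≈ 0.2466.
#339b5d → (51, 155, 93); #77e4b5 → (119, 228, 181).
R = 51 + 0.2466 × (119 − 51) = 67.769 → 68
G = 155 + 0.2466 × (228 − 155) = 173.002 → 173
B = 93 + 0.2466 × (181 − 93) = 114.701 → 115

(68, 173, 115)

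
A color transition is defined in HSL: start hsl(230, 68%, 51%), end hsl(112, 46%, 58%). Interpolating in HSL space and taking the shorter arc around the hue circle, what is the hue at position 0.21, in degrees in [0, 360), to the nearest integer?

205

Hue arc: Δh = 112 − 230 = -118° (|Δh| ≤ 180, already the shorter path).
H = 230 + 0.21 × (-118) = 205.22 → 205°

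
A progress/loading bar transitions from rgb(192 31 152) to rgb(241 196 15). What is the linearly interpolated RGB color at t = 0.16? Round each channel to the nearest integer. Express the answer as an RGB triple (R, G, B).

R = 192 + 0.16 × (241 − 192) = 192 + 0.16 × 49 = 199.84 → 200
G = 31 + 0.16 × (196 − 31) = 31 + 0.16 × 165 = 57.4 → 57
B = 152 + 0.16 × (15 − 152) = 152 + 0.16 × -137 = 130.08 → 130

(200, 57, 130)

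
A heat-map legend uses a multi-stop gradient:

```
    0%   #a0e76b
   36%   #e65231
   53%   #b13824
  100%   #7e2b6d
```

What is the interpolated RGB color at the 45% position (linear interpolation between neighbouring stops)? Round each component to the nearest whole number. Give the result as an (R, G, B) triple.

(202, 68, 42)

45% lies between the 36% and 53% stops, so the local fraction is t = (45 − 36)/(53 − 36) = 9/17 ≈ 0.5294.
#e65231 → (230, 82, 49); #b13824 → (177, 56, 36).
R = 230 + 0.5294 × (177 − 230) = 201.942 → 202
G = 82 + 0.5294 × (56 − 82) = 68.236 → 68
B = 49 + 0.5294 × (36 − 49) = 42.118 → 42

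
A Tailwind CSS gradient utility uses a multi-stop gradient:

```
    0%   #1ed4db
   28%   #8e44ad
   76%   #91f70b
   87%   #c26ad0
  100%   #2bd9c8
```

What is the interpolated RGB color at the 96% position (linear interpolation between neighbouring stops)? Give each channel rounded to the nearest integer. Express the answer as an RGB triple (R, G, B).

(89, 183, 202)

96% lies between the 87% and 100% stops, so the local fraction is t = (96 − 87)/(100 − 87) = 9/13 ≈ 0.6923.
#c26ad0 → (194, 106, 208); #2bd9c8 → (43, 217, 200).
R = 194 + 0.6923 × (43 − 194) = 89.463 → 89
G = 106 + 0.6923 × (217 − 106) = 182.845 → 183
B = 208 + 0.6923 × (200 − 208) = 202.462 → 202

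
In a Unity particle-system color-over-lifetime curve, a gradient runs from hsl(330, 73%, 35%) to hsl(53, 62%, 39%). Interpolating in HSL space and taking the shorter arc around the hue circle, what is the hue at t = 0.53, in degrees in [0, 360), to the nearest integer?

Hue: 53 − 330 = -277°, but |-277| > 180 so the shorter arc goes the other way: Δh = -277 + 360 = 83°.
H = 330 + 0.53 × (83) = 373.99 → 374 → 374 mod 360 = 14°

14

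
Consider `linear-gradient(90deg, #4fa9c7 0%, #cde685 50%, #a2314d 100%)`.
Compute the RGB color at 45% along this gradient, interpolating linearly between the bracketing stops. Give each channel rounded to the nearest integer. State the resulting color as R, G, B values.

(192, 224, 140)

45% lies between the 0% and 50% stops, so the local fraction is t = (45 − 0)/(50 − 0) = 45/50 ≈ 0.9.
#4fa9c7 → (79, 169, 199); #cde685 → (205, 230, 133).
R = 79 + 0.9 × (205 − 79) = 192.4 → 192
G = 169 + 0.9 × (230 − 169) = 223.9 → 224
B = 199 + 0.9 × (133 − 199) = 139.6 → 140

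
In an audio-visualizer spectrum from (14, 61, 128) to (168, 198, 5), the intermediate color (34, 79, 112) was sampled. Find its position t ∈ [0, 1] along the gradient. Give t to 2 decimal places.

0.13

Invert the lerp on the R channel (largest span, 154): t = (34 − 14) / (168 − 14) = 20/154 = 0.12987.
Check on G: (79 − 61)/(198 − 61) = 0.1314 ✓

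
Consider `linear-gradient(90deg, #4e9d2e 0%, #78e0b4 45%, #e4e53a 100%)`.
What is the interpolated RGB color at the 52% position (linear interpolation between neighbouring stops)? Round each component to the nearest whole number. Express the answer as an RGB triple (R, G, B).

52% lies between the 45% and 100% stops, so the local fraction is t = (52 − 45)/(100 − 45) = 7/55 ≈ 0.1273.
#78e0b4 → (120, 224, 180); #e4e53a → (228, 229, 58).
R = 120 + 0.1273 × (228 − 120) = 133.748 → 134
G = 224 + 0.1273 × (229 − 224) = 224.637 → 225
B = 180 + 0.1273 × (58 − 180) = 164.469 → 164

(134, 225, 164)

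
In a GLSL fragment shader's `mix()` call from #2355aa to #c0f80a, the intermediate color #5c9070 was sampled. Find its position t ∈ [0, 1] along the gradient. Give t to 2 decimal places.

Invert the lerp on the G channel (largest span, 163): t = (144 − 85) / (248 − 85) = 59/163 = 0.36196.
Check on R: (92 − 35)/(192 − 35) = 0.3631 ✓

0.36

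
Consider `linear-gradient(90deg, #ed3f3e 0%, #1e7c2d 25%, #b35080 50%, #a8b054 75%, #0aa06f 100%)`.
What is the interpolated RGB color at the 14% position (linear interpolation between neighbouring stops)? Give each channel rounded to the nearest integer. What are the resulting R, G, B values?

14% lies between the 0% and 25% stops, so the local fraction is t = (14 − 0)/(25 − 0) = 14/25 ≈ 0.56.
#ed3f3e → (237, 63, 62); #1e7c2d → (30, 124, 45).
R = 237 + 0.56 × (30 − 237) = 121.08 → 121
G = 63 + 0.56 × (124 − 63) = 97.16 → 97
B = 62 + 0.56 × (45 − 62) = 52.48 → 52

(121, 97, 52)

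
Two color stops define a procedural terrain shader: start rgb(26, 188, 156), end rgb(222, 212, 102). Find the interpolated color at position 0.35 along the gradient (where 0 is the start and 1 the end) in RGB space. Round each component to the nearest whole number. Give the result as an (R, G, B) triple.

R = 26 + 0.35 × (222 − 26) = 26 + 0.35 × 196 = 94.6 → 95
G = 188 + 0.35 × (212 − 188) = 188 + 0.35 × 24 = 196.4 → 196
B = 156 + 0.35 × (102 − 156) = 156 + 0.35 × -54 = 137.1 → 137

(95, 196, 137)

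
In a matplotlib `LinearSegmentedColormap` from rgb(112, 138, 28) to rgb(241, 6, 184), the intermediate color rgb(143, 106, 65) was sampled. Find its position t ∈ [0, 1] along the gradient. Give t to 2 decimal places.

0.24

Invert the lerp on the B channel (largest span, 156): t = (65 − 28) / (184 − 28) = 37/156 = 0.23718.
Check on R: (143 − 112)/(241 − 112) = 0.2403 ✓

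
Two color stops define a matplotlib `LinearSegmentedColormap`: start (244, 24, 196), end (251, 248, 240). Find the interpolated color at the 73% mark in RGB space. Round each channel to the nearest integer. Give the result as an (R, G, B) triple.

73% corresponds to t = 0.73.
R = 244 + 0.73 × (251 − 244) = 244 + 0.73 × 7 = 249.11 → 249
G = 24 + 0.73 × (248 − 24) = 24 + 0.73 × 224 = 187.52 → 188
B = 196 + 0.73 × (240 − 196) = 196 + 0.73 × 44 = 228.12 → 228
So the blended color is (249, 188, 228), about #f9bce4.

(249, 188, 228)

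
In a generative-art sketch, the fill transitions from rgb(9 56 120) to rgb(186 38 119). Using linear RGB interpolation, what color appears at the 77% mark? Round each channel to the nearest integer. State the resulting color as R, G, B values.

(145, 42, 119)

77% corresponds to t = 0.77.
R = 9 + 0.77 × (186 − 9) = 9 + 0.77 × 177 = 145.29 → 145
G = 56 + 0.77 × (38 − 56) = 56 + 0.77 × -18 = 42.14 → 42
B = 120 + 0.77 × (119 − 120) = 120 + 0.77 × -1 = 119.23 → 119
So the blended color is (145, 42, 119), about #912a77.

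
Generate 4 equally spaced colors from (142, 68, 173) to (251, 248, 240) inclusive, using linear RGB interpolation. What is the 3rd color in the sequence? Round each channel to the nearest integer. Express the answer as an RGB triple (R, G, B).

(215, 188, 218)

With 4 swatches and endpoints inclusive, swatch 3 sits at t = (3 − 1)/(4 − 1) = 2/3 ≈ 0.6667.
R = 142 + 0.6667 × (251 − 142) = 214.67 → 215
G = 68 + 0.6667 × (248 − 68) = 188.006 → 188
B = 173 + 0.6667 × (240 − 173) = 217.669 → 218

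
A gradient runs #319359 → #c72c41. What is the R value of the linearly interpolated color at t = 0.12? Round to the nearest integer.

R₁ = 49 (from #319359), R₂ = 199 (from #c72c41).
R = 49 + 0.12 × (199 − 49) = 67 → 67

67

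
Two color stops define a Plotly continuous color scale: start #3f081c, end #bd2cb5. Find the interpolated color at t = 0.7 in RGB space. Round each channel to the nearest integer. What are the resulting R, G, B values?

#3f081c → (63, 8, 28); #bd2cb5 → (189, 44, 181).
R = 63 + 0.7 × (189 − 63) = 63 + 0.7 × 126 = 151.2 → 151
G = 8 + 0.7 × (44 − 8) = 8 + 0.7 × 36 = 33.2 → 33
B = 28 + 0.7 × (181 − 28) = 28 + 0.7 × 153 = 135.1 → 135

(151, 33, 135)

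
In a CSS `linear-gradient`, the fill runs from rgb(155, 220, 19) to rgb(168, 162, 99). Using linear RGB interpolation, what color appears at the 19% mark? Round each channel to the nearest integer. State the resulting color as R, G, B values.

(157, 209, 34)

19% corresponds to t = 0.19.
R = 155 + 0.19 × (168 − 155) = 155 + 0.19 × 13 = 157.47 → 157
G = 220 + 0.19 × (162 − 220) = 220 + 0.19 × -58 = 208.98 → 209
B = 19 + 0.19 × (99 − 19) = 19 + 0.19 × 80 = 34.2 → 34
So the blended color is (157, 209, 34), about #9dd122.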